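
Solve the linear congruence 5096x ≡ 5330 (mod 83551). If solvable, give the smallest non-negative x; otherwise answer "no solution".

165

First find gcd(5096, 83551):
83551 = 16·5096 + 2015
5096 = 2·2015 + 1066
2015 = 1·1066 + 949
1066 = 1·949 + 117
949 = 8·117 + 13
117 = 9·13 + 0
gcd = 13 and 13 | 5330, so solutions exist. Divide through by 13: 392x ≡ 410 (mod 6427).
Now find 392⁻¹ mod 6427:
6427 = 16·392 + 155
392 = 2·155 + 82
155 = 1·82 + 73
82 = 1·73 + 9
73 = 8·9 + 1
9 = 9·1 + 0
Back-substitute:
1 = 73 − 8·9
1 = −8·82 + 9·73
1 = 9·155 − 17·82
1 = −17·392 + 43·155
1 = 43·6427 − 705·392
So 392·(-705) ≡ 1 (mod 6427), i.e. 392⁻¹ ≡ 5722.
Then x ≡ 5722·410 ≡ 165 (mod 6427); the smallest non-negative solution is x = 165.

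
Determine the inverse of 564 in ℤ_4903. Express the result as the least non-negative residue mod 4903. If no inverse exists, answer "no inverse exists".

gcd(4903, 564) by repeated division:
4903 = 8·564 + 391
564 = 1·391 + 173
391 = 2·173 + 45
173 = 3·45 + 38
45 = 1·38 + 7
38 = 5·7 + 3
7 = 2·3 + 1
3 = 3·1 + 0
Since gcd(564, 4903) = 1, back-substitute to write 1 as a combination:
1 = 7 − 2·3
1 = −2·38 + 11·7
1 = 11·45 − 13·38
1 = −13·173 + 50·45
1 = 50·391 − 113·173
1 = −113·564 + 163·391
1 = 163·4903 − 1417·564
Hence 564⁻¹ ≡ -1417 ≡ 3486 (mod 4903).

3486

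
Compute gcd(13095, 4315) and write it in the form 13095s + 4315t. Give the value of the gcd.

Apply Euclid's algorithm to 13095 and 4315:
13095 = 3*4315 + 150
4315 = 28*150 + 115
150 = 1*115 + 35
115 = 3*35 + 10
35 = 3*10 + 5
10 = 2*5 + 0
gcd(13095, 4315) = 5.
Working backward:
5 = 35 − 3·10
5 = −3·115 + 10·35
5 = 10·150 − 13·115
5 = −13·4315 + 374·150
5 = 374·13095 − 1135·4315
So 5 = (374)·13095 + (-1135)·4315.

5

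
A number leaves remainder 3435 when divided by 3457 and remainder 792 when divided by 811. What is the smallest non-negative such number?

Write x = 3435 + 3457·k. Then 3457·k ≡ 792 − 3435 ≡ 601 (mod 811).
Need 3457⁻¹ mod 811. Extended Euclid on (811, 213):
811 = 3·213 + 172
213 = 1·172 + 41
172 = 4·41 + 8
41 = 5·8 + 1
8 = 8·1 + 0
Back-substitute:
1 = 41 − 5·8
1 = −5·172 + 21·41
1 = 21·213 − 26·172
1 = −26·811 + 99·213
3457⁻¹ ≡ 99 (mod 811), so k ≡ 99·601 ≡ 296 (mod 811).
x = 3435 + 3457·296 = 1026707.

1026707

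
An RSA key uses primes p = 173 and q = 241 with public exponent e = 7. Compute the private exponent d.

φ(n) = (p−1)(q−1) = 172·240 = 41280.
Need d with 7·d ≡ 1 (mod 41280). Apply the extended Euclidean algorithm:
41280 = 5897·7 + 1
7 = 7·1 + 0
Back-substitute:
1 = 41280 − 5897·7
So 7·(-5897) ≡ 1 (mod 41280), hence d ≡ -5897 ≡ 35383 (mod 41280).

35383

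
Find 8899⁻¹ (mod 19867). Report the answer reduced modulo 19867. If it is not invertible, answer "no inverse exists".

Run Euclid on (19867, 8899):
19867 = 2·8899 + 2069
8899 = 4·2069 + 623
2069 = 3·623 + 200
623 = 3·200 + 23
200 = 8·23 + 16
23 = 1·16 + 7
16 = 2·7 + 2
7 = 3·2 + 1
2 = 2·1 + 0
Since gcd(8899, 19867) = 1, back-substitute to write 1 as a combination:
1 = 7 − 3·2
1 = −3·16 + 7·7
1 = 7·23 − 10·16
1 = −10·200 + 87·23
1 = 87·623 − 271·200
1 = −271·2069 + 900·623
1 = 900·8899 − 3871·2069
1 = −3871·19867 + 8642·8899
So 8899·8642 ≡ 1 (mod 19867).

8642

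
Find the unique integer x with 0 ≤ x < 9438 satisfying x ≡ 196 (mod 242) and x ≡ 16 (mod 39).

8908

Write x = 196 + 242·k. Then 242·k ≡ 16 − 196 ≡ 15 (mod 39).
Need 242⁻¹ mod 39. Extended Euclid on (39, 8):
39 = 4*8 + 7
8 = 1*7 + 1
7 = 7*1 + 0
Back-substitute:
1 = 8 − 7
1 = −39 + 5·8
242⁻¹ ≡ 5 (mod 39), so k ≡ 5·15 ≡ 36 (mod 39).
x = 196 + 242·36 = 8908.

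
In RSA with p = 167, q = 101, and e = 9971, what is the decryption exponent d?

5131

φ(n) = (p−1)(q−1) = 166·100 = 16600.
Need d with 9971·d ≡ 1 (mod 16600). Apply the extended Euclidean algorithm:
16600 = 1·9971 + 6629
9971 = 1·6629 + 3342
6629 = 1·3342 + 3287
3342 = 1·3287 + 55
3287 = 59·55 + 42
55 = 1·42 + 13
42 = 3·13 + 3
13 = 4·3 + 1
3 = 3·1 + 0
Back-substitute:
1 = 13 − 4·3
1 = −4·42 + 13·13
1 = 13·55 − 17·42
1 = −17·3287 + 1016·55
1 = 1016·3342 − 1033·3287
1 = −1033·6629 + 2049·3342
1 = 2049·9971 − 3082·6629
1 = −3082·16600 + 5131·9971
So 9971·5131 ≡ 1 (mod 16600), hence d = 5131.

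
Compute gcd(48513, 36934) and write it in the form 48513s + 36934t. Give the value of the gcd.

1

Repeated division:
48513 = 1·36934 + 11579
36934 = 3·11579 + 2197
11579 = 5·2197 + 594
2197 = 3·594 + 415
594 = 1·415 + 179
415 = 2·179 + 57
179 = 3·57 + 8
57 = 7·8 + 1
8 = 8·1 + 0
gcd(48513, 36934) = 1.
Working backward:
1 = 57 − 7·8
1 = −7·179 + 22·57
1 = 22·415 − 51·179
1 = −51·594 + 73·415
1 = 73·2197 − 270·594
1 = −270·11579 + 1423·2197
1 = 1423·36934 − 4539·11579
1 = −4539·48513 + 5962·36934
So 1 = (-4539)·48513 + (5962)·36934.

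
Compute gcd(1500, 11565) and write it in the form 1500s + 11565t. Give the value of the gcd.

Repeated division:
11565 = 7×1500 + 1065
1500 = 1×1065 + 435
1065 = 2×435 + 195
435 = 2×195 + 45
195 = 4×45 + 15
45 = 3×15 + 0
gcd(1500, 11565) = 15.
Back-substituting:
15 = 195 − 4·45
15 = −4·435 + 9·195
15 = 9·1065 − 22·435
15 = −22·1500 + 31·1065
15 = 31·11565 − 239·1500
So 15 = (31)·11565 + (-239)·1500.

15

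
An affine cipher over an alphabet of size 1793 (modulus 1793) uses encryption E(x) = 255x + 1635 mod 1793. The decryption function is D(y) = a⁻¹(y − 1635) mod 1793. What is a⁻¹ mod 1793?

1568

gcd(1793, 255) by repeated division:
1793 = 7×255 + 8
255 = 31×8 + 7
8 = 1×7 + 1
7 = 7×1 + 0
Since gcd(255, 1793) = 1, back-substitute to write 1 as a combination:
1 = 8 − 7
1 = −255 + 32·8
1 = 32·1793 − 225·255
Hence 255⁻¹ ≡ -225 ≡ 1568 (mod 1793).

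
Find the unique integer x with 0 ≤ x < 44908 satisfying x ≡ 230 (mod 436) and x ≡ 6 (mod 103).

Write x = 230 + 436·k. Then 436·k ≡ 6 − 230 ≡ 85 (mod 103).
Need 436⁻¹ mod 103. Extended Euclid on (103, 24):
103 = 4×24 + 7
24 = 3×7 + 3
7 = 2×3 + 1
3 = 3×1 + 0
Back-substitute:
1 = 7 − 2·3
1 = −2·24 + 7·7
1 = 7·103 − 30·24
436⁻¹ ≡ 73 (mod 103), so k ≡ 73·85 ≡ 25 (mod 103).
x = 230 + 436·25 = 11130.

11130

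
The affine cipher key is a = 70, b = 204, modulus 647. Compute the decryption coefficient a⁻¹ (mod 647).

342

Apply the Euclidean algorithm to 647 and 70:
647 = 9*70 + 17
70 = 4*17 + 2
17 = 8*2 + 1
2 = 2*1 + 0
The gcd is 1. Working backward:
1 = 17 − 8·2
1 = −8·70 + 33·17
1 = 33·647 − 305·70
Hence 70⁻¹ ≡ -305 ≡ 342 (mod 647).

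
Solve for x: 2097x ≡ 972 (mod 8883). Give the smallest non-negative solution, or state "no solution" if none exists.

369

First find gcd(2097, 8883):
8883 = 4×2097 + 495
2097 = 4×495 + 117
495 = 4×117 + 27
117 = 4×27 + 9
27 = 3×9 + 0
gcd = 9 and 9 | 972, so solutions exist. Divide through by 9: 233x ≡ 108 (mod 987).
Now find 233⁻¹ mod 987:
987 = 4*233 + 55
233 = 4*55 + 13
55 = 4*13 + 3
13 = 4*3 + 1
3 = 3*1 + 0
Back-substitute:
1 = 13 − 4·3
1 = −4·55 + 17·13
1 = 17·233 − 72·55
1 = −72·987 + 305·233
So 233⁻¹ ≡ 305 (mod 987).
Then x ≡ 305·108 ≡ 369 (mod 987); the smallest non-negative solution is x = 369.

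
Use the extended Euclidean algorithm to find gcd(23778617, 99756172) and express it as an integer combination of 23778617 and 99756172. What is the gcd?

1

Repeated division:
99756172 = 4·23778617 + 4641704
23778617 = 5·4641704 + 570097
4641704 = 8·570097 + 80928
570097 = 7·80928 + 3601
80928 = 22·3601 + 1706
3601 = 2·1706 + 189
1706 = 9·189 + 5
189 = 37·5 + 4
5 = 1·4 + 1
4 = 4·1 + 0
gcd(23778617, 99756172) = 1.
Express as a combination:
1 = 5 − 4
1 = −189 + 38·5
1 = 38·1706 − 343·189
1 = −343·3601 + 724·1706
1 = 724·80928 − 16271·3601
1 = −16271·570097 + 114621·80928
1 = 114621·4641704 − 933239·570097
1 = −933239·23778617 + 4780816·4641704
1 = 4780816·99756172 − 20056503·23778617
So 1 = (4780816)·99756172 + (-20056503)·23778617.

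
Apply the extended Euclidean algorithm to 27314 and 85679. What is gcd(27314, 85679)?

1

Repeated division:
85679 = 3×27314 + 3737
27314 = 7×3737 + 1155
3737 = 3×1155 + 272
1155 = 4×272 + 67
272 = 4×67 + 4
67 = 16×4 + 3
4 = 1×3 + 1
3 = 3×1 + 0
gcd(27314, 85679) = 1.
Back-substituting:
1 = 4 − 3
1 = −67 + 17·4
1 = 17·272 − 69·67
1 = −69·1155 + 293·272
1 = 293·3737 − 948·1155
1 = −948·27314 + 6929·3737
1 = 6929·85679 − 21735·27314
So 1 = (6929)·85679 + (-21735)·27314.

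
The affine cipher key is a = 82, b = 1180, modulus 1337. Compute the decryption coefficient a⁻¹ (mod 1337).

962

Run Euclid on (1337, 82):
1337 = 16×82 + 25
82 = 3×25 + 7
25 = 3×7 + 4
7 = 1×4 + 3
4 = 1×3 + 1
3 = 3×1 + 0
The gcd is 1. Working backward:
1 = 4 − 3
1 = −7 + 2·4
1 = 2·25 − 7·7
1 = −7·82 + 23·25
1 = 23·1337 − 375·82
Thus 82·(-375) ≡ 1 (mod 1337); reducing, -375 mod 1337 = 962.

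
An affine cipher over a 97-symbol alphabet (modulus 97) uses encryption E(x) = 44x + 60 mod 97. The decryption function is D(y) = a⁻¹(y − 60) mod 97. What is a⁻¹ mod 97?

86

Apply the Euclidean algorithm to 97 and 44:
97 = 2·44 + 9
44 = 4·9 + 8
9 = 1·8 + 1
8 = 8·1 + 0
The gcd is 1. Working backward:
1 = 9 − 8
1 = −44 + 5·9
1 = 5·97 − 11·44
Thus 44·(-11) ≡ 1 (mod 97); reducing, -11 mod 97 = 86.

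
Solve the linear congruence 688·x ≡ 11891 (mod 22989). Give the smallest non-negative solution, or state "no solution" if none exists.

First find gcd(688, 22989):
22989 = 33*688 + 285
688 = 2*285 + 118
285 = 2*118 + 49
118 = 2*49 + 20
49 = 2*20 + 9
20 = 2*9 + 2
9 = 4*2 + 1
2 = 2*1 + 0
gcd = 1, so a unique solution mod 22989 exists.
Back-substitute for the Bézout coefficients:
1 = 9 − 4·2
1 = −4·20 + 9·9
1 = 9·49 − 22·20
1 = −22·118 + 53·49
1 = 53·285 − 128·118
1 = −128·688 + 309·285
1 = 309·22989 − 10325·688
So 688·(-10325) ≡ 1 (mod 22989), giving 688⁻¹ ≡ 12664.
x ≡ 688⁻¹·11891 ≡ 12664·11891 ≡ 9674 (mod 22989).

9674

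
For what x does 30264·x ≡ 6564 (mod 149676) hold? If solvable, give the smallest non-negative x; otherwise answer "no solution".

10490

First find gcd(30264, 149676):
149676 = 4·30264 + 28620
30264 = 1·28620 + 1644
28620 = 17·1644 + 672
1644 = 2·672 + 300
672 = 2·300 + 72
300 = 4·72 + 12
72 = 6·12 + 0
gcd = 12 and 12 | 6564, so solutions exist. Divide through by 12: 2522x ≡ 547 (mod 12473).
Now find 2522⁻¹ mod 12473:
12473 = 4*2522 + 2385
2522 = 1*2385 + 137
2385 = 17*137 + 56
137 = 2*56 + 25
56 = 2*25 + 6
25 = 4*6 + 1
6 = 6*1 + 0
Back-substitute:
1 = 25 − 4·6
1 = −4·56 + 9·25
1 = 9·137 − 22·56
1 = −22·2385 + 383·137
1 = 383·2522 − 405·2385
1 = −405·12473 + 2003·2522
So 2522⁻¹ ≡ 2003 (mod 12473).
Then x ≡ 2003·547 ≡ 10490 (mod 12473); the smallest non-negative solution is x = 10490.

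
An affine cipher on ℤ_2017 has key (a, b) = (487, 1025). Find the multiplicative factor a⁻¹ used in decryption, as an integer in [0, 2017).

Extended Euclidean algorithm:
2017 = 4·487 + 69
487 = 7·69 + 4
69 = 17·4 + 1
4 = 4·1 + 0
Since gcd(487, 2017) = 1, back-substitute to write 1 as a combination:
1 = 69 − 17·4
1 = −17·487 + 120·69
1 = 120·2017 − 497·487
So 487·(-497) ≡ 1 (mod 2017), and -497 ≡ 1520 (mod 2017).

1520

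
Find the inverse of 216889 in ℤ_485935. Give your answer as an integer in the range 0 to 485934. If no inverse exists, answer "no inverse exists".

gcd(485935, 216889) by repeated division:
485935 = 2×216889 + 52157
216889 = 4×52157 + 8261
52157 = 6×8261 + 2591
8261 = 3×2591 + 488
2591 = 5×488 + 151
488 = 3×151 + 35
151 = 4×35 + 11
35 = 3×11 + 2
11 = 5×2 + 1
2 = 2×1 + 0
The gcd is 1. Working backward:
1 = 11 − 5·2
1 = −5·35 + 16·11
1 = 16·151 − 69·35
1 = −69·488 + 223·151
1 = 223·2591 − 1184·488
1 = −1184·8261 + 3775·2591
1 = 3775·52157 − 23834·8261
1 = −23834·216889 + 99111·52157
1 = 99111·485935 − 222056·216889
So 216889·(-222056) ≡ 1 (mod 485935), and -222056 ≡ 263879 (mod 485935).

263879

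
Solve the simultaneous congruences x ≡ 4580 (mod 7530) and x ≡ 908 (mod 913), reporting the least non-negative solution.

5418650

Write x = 4580 + 7530·k. Then 7530·k ≡ 908 − 4580 ≡ 893 (mod 913).
Need 7530⁻¹ mod 913. Extended Euclid on (913, 226):
913 = 4·226 + 9
226 = 25·9 + 1
9 = 9·1 + 0
Back-substitute:
1 = 226 − 25·9
1 = −25·913 + 101·226
7530⁻¹ ≡ 101 (mod 913), so k ≡ 101·893 ≡ 719 (mod 913).
x = 4580 + 7530·719 = 5418650.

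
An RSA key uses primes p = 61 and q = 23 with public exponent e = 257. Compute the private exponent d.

113

φ(n) = (p−1)(q−1) = 60·22 = 1320.
Need d with 257·d ≡ 1 (mod 1320). Apply the extended Euclidean algorithm:
1320 = 5×257 + 35
257 = 7×35 + 12
35 = 2×12 + 11
12 = 1×11 + 1
11 = 11×1 + 0
Back-substitute:
1 = 12 − 11
1 = −35 + 3·12
1 = 3·257 − 22·35
1 = −22·1320 + 113·257
So 257·113 ≡ 1 (mod 1320), hence d = 113.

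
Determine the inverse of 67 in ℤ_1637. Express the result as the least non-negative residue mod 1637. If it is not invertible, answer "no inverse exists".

Run Euclid on (1637, 67):
1637 = 24*67 + 29
67 = 2*29 + 9
29 = 3*9 + 2
9 = 4*2 + 1
2 = 2*1 + 0
The gcd is 1. Working backward:
1 = 9 − 4·2
1 = −4·29 + 13·9
1 = 13·67 − 30·29
1 = −30·1637 + 733·67
So 67·733 ≡ 1 (mod 1637).

733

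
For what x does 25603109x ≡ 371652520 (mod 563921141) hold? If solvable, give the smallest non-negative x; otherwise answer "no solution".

gcd(25603109, 563921141):
563921141 = 22×25603109 + 652743
25603109 = 39×652743 + 146132
652743 = 4×146132 + 68215
146132 = 2×68215 + 9702
68215 = 7×9702 + 301
9702 = 32×301 + 70
301 = 4×70 + 21
70 = 3×21 + 7
21 = 3×7 + 0
gcd = 7, but 7 ∤ 371652520, so the congruence has no solution.

no solution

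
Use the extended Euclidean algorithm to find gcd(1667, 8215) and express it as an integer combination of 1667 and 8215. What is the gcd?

Euclidean algorithm:
8215 = 4×1667 + 1547
1667 = 1×1547 + 120
1547 = 12×120 + 107
120 = 1×107 + 13
107 = 8×13 + 3
13 = 4×3 + 1
3 = 3×1 + 0
gcd(1667, 8215) = 1.
Working backward:
1 = 13 − 4·3
1 = −4·107 + 33·13
1 = 33·120 − 37·107
1 = −37·1547 + 477·120
1 = 477·1667 − 514·1547
1 = −514·8215 + 2533·1667
So 1 = (-514)·8215 + (2533)·1667.

1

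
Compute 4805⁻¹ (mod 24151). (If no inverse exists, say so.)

Extended Euclidean algorithm:
24151 = 5·4805 + 126
4805 = 38·126 + 17
126 = 7·17 + 7
17 = 2·7 + 3
7 = 2·3 + 1
3 = 3·1 + 0
Since gcd(4805, 24151) = 1, back-substitute to write 1 as a combination:
1 = 7 − 2·3
1 = −2·17 + 5·7
1 = 5·126 − 37·17
1 = −37·4805 + 1411·126
1 = 1411·24151 − 7092·4805
So 4805·(-7092) ≡ 1 (mod 24151), and -7092 ≡ 17059 (mod 24151).

17059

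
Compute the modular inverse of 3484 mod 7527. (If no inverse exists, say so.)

Compute gcd(3484, 7527):
7527 = 2×3484 + 559
3484 = 6×559 + 130
559 = 4×130 + 39
130 = 3×39 + 13
39 = 3×13 + 0
gcd(3484, 7527) = 13 ≠ 1, so 3484 has no multiplicative inverse modulo 7527.

no inverse exists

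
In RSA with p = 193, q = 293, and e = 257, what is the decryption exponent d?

φ(n) = (p−1)(q−1) = 192·292 = 56064.
Need d with 257·d ≡ 1 (mod 56064). Apply the extended Euclidean algorithm:
56064 = 218×257 + 38
257 = 6×38 + 29
38 = 1×29 + 9
29 = 3×9 + 2
9 = 4×2 + 1
2 = 2×1 + 0
Back-substitute:
1 = 9 − 4·2
1 = −4·29 + 13·9
1 = 13·38 − 17·29
1 = −17·257 + 115·38
1 = 115·56064 − 25087·257
So 257·(-25087) ≡ 1 (mod 56064), hence d ≡ -25087 ≡ 30977 (mod 56064).

30977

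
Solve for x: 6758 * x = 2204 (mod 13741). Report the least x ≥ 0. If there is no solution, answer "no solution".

9935

First find gcd(6758, 13741):
13741 = 2·6758 + 225
6758 = 30·225 + 8
225 = 28·8 + 1
8 = 8·1 + 0
gcd = 1, so a unique solution mod 13741 exists.
Back-substitute for the Bézout coefficients:
1 = 225 − 28·8
1 = −28·6758 + 841·225
1 = 841·13741 − 1710·6758
So 6758·(-1710) ≡ 1 (mod 13741), giving 6758⁻¹ ≡ 12031.
x ≡ 6758⁻¹·2204 ≡ 12031·2204 ≡ 9935 (mod 13741).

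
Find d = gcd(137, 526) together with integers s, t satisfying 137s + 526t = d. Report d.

1

Euclidean algorithm:
526 = 3×137 + 115
137 = 1×115 + 22
115 = 5×22 + 5
22 = 4×5 + 2
5 = 2×2 + 1
2 = 2×1 + 0
gcd(137, 526) = 1.
Back-substituting:
1 = 5 − 2·2
1 = −2·22 + 9·5
1 = 9·115 − 47·22
1 = −47·137 + 56·115
1 = 56·526 − 215·137
So 1 = (56)·526 + (-215)·137.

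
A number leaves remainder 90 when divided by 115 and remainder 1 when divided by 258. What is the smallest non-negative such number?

18835

Write x = 90 + 115·k. Then 115·k ≡ 1 − 90 ≡ 169 (mod 258).
Need 115⁻¹ mod 258. Extended Euclid on (258, 115):
258 = 2*115 + 28
115 = 4*28 + 3
28 = 9*3 + 1
3 = 3*1 + 0
Back-substitute:
1 = 28 − 9·3
1 = −9·115 + 37·28
1 = 37·258 − 83·115
115⁻¹ ≡ 175 (mod 258), so k ≡ 175·169 ≡ 163 (mod 258).
x = 90 + 115·163 = 18835.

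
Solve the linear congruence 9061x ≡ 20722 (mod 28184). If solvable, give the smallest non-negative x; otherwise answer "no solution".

First find gcd(9061, 28184):
28184 = 3*9061 + 1001
9061 = 9*1001 + 52
1001 = 19*52 + 13
52 = 4*13 + 0
gcd = 13 and 13 | 20722, so solutions exist. Divide through by 13: 697x ≡ 1594 (mod 2168).
Now find 697⁻¹ mod 2168:
2168 = 3*697 + 77
697 = 9*77 + 4
77 = 19*4 + 1
4 = 4*1 + 0
Back-substitute:
1 = 77 − 19·4
1 = −19·697 + 172·77
1 = 172·2168 − 535·697
So 697·(-535) ≡ 1 (mod 2168), i.e. 697⁻¹ ≡ 1633.
Then x ≡ 1633·1594 ≡ 1402 (mod 2168); the smallest non-negative solution is x = 1402.

1402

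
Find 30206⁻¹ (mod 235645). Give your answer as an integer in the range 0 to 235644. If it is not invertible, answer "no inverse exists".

Extended Euclidean algorithm:
235645 = 7×30206 + 24203
30206 = 1×24203 + 6003
24203 = 4×6003 + 191
6003 = 31×191 + 82
191 = 2×82 + 27
82 = 3×27 + 1
27 = 27×1 + 0
Since gcd(30206, 235645) = 1, back-substitute to write 1 as a combination:
1 = 82 − 3·27
1 = −3·191 + 7·82
1 = 7·6003 − 220·191
1 = −220·24203 + 887·6003
1 = 887·30206 − 1107·24203
1 = −1107·235645 + 8636·30206
So 30206·8636 ≡ 1 (mod 235645).

8636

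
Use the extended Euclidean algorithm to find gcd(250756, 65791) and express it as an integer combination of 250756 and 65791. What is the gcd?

11

Repeated division:
250756 = 3*65791 + 53383
65791 = 1*53383 + 12408
53383 = 4*12408 + 3751
12408 = 3*3751 + 1155
3751 = 3*1155 + 286
1155 = 4*286 + 11
286 = 26*11 + 0
gcd(250756, 65791) = 11.
Express as a combination:
11 = 1155 − 4·286
11 = −4·3751 + 13·1155
11 = 13·12408 − 43·3751
11 = −43·53383 + 185·12408
11 = 185·65791 − 228·53383
11 = −228·250756 + 869·65791
So 11 = (-228)·250756 + (869)·65791.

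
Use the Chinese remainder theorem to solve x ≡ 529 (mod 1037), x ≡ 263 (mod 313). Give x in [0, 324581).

Write x = 529 + 1037·k. Then 1037·k ≡ 263 − 529 ≡ 47 (mod 313).
Need 1037⁻¹ mod 313. Extended Euclid on (313, 98):
313 = 3×98 + 19
98 = 5×19 + 3
19 = 6×3 + 1
3 = 3×1 + 0
Back-substitute:
1 = 19 − 6·3
1 = −6·98 + 31·19
1 = 31·313 − 99·98
1037⁻¹ ≡ 214 (mod 313), so k ≡ 214·47 ≡ 42 (mod 313).
x = 529 + 1037·42 = 44083.

44083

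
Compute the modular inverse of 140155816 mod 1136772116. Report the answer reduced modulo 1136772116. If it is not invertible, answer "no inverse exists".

no inverse exists

Compute gcd(140155816, 1136772116):
1136772116 = 8*140155816 + 15525588
140155816 = 9*15525588 + 425524
15525588 = 36*425524 + 206724
425524 = 2*206724 + 12076
206724 = 17*12076 + 1432
12076 = 8*1432 + 620
1432 = 2*620 + 192
620 = 3*192 + 44
192 = 4*44 + 16
44 = 2*16 + 12
16 = 1*12 + 4
12 = 3*4 + 0
gcd(140155816, 1136772116) = 4 ≠ 1, so 140155816 has no multiplicative inverse modulo 1136772116.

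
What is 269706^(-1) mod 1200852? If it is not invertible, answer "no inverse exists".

no inverse exists

Euclidean algorithm on 1200852, 269706:
1200852 = 4*269706 + 122028
269706 = 2*122028 + 25650
122028 = 4*25650 + 19428
25650 = 1*19428 + 6222
19428 = 3*6222 + 762
6222 = 8*762 + 126
762 = 6*126 + 6
126 = 21*6 + 0
Since gcd = 6 > 1, 269706 is not a unit mod 1200852.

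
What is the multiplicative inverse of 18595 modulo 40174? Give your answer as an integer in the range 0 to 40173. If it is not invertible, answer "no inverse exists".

12965

Apply the Euclidean algorithm to 40174 and 18595:
40174 = 2·18595 + 2984
18595 = 6·2984 + 691
2984 = 4·691 + 220
691 = 3·220 + 31
220 = 7·31 + 3
31 = 10·3 + 1
3 = 3·1 + 0
gcd = 1, so the inverse exists. Back-substitute:
1 = 31 − 10·3
1 = −10·220 + 71·31
1 = 71·691 − 223·220
1 = −223·2984 + 963·691
1 = 963·18595 − 6001·2984
1 = −6001·40174 + 12965·18595
So 18595·12965 ≡ 1 (mod 40174).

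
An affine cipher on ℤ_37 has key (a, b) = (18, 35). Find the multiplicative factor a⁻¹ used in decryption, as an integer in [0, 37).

Run Euclid on (37, 18):
37 = 2·18 + 1
18 = 18·1 + 0
The gcd is 1. Working backward:
1 = 37 − 2·18
Thus 18·(-2) ≡ 1 (mod 37); reducing, -2 mod 37 = 35.

35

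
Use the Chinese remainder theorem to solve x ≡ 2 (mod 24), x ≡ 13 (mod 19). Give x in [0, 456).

146

Write x = 2 + 24·k. Then 24·k ≡ 13 − 2 ≡ 11 (mod 19).
Need 24⁻¹ mod 19. Extended Euclid on (19, 5):
19 = 3×5 + 4
5 = 1×4 + 1
4 = 4×1 + 0
Back-substitute:
1 = 5 − 4
1 = −19 + 4·5
24⁻¹ ≡ 4 (mod 19), so k ≡ 4·11 ≡ 6 (mod 19).
x = 2 + 24·6 = 146.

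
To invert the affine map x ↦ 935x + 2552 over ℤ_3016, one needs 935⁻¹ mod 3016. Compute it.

2287

Apply the Euclidean algorithm to 3016 and 935:
3016 = 3×935 + 211
935 = 4×211 + 91
211 = 2×91 + 29
91 = 3×29 + 4
29 = 7×4 + 1
4 = 4×1 + 0
The gcd is 1. Working backward:
1 = 29 − 7·4
1 = −7·91 + 22·29
1 = 22·211 − 51·91
1 = −51·935 + 226·211
1 = 226·3016 − 729·935
So 935·(-729) ≡ 1 (mod 3016), and -729 ≡ 2287 (mod 3016).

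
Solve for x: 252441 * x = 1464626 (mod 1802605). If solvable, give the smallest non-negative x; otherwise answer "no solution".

no solution

gcd(252441, 1802605):
1802605 = 7×252441 + 35518
252441 = 7×35518 + 3815
35518 = 9×3815 + 1183
3815 = 3×1183 + 266
1183 = 4×266 + 119
266 = 2×119 + 28
119 = 4×28 + 7
28 = 4×7 + 0
gcd = 7, but 7 ∤ 1464626, so the congruence has no solution.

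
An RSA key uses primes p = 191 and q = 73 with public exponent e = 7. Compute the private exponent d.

5863

φ(n) = (p−1)(q−1) = 190·72 = 13680.
Need d with 7·d ≡ 1 (mod 13680). Apply the extended Euclidean algorithm:
13680 = 1954*7 + 2
7 = 3*2 + 1
2 = 2*1 + 0
Back-substitute:
1 = 7 − 3·2
1 = −3·13680 + 5863·7
So 7·5863 ≡ 1 (mod 13680), hence d = 5863.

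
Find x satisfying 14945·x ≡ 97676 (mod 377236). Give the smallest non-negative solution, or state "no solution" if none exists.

First find gcd(14945, 377236):
377236 = 25*14945 + 3611
14945 = 4*3611 + 501
3611 = 7*501 + 104
501 = 4*104 + 85
104 = 1*85 + 19
85 = 4*19 + 9
19 = 2*9 + 1
9 = 9*1 + 0
gcd = 1, so a unique solution mod 377236 exists.
Back-substitute for the Bézout coefficients:
1 = 19 − 2·9
1 = −2·85 + 9·19
1 = 9·104 − 11·85
1 = −11·501 + 53·104
1 = 53·3611 − 382·501
1 = −382·14945 + 1581·3611
1 = 1581·377236 − 39907·14945
So 14945·(-39907) ≡ 1 (mod 377236), giving 14945⁻¹ ≡ 337329.
x ≡ 14945⁻¹·97676 ≡ 337329·97676 ≡ 23456 (mod 377236).

23456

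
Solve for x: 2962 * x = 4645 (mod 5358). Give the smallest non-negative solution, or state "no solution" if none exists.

gcd(2962, 5358):
5358 = 1×2962 + 2396
2962 = 1×2396 + 566
2396 = 4×566 + 132
566 = 4×132 + 38
132 = 3×38 + 18
38 = 2×18 + 2
18 = 9×2 + 0
gcd = 2, but 2 ∤ 4645, so the congruence has no solution.

no solution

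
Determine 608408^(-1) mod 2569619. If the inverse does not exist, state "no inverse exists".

Run Euclid on (2569619, 608408):
2569619 = 4*608408 + 135987
608408 = 4*135987 + 64460
135987 = 2*64460 + 7067
64460 = 9*7067 + 857
7067 = 8*857 + 211
857 = 4*211 + 13
211 = 16*13 + 3
13 = 4*3 + 1
3 = 3*1 + 0
Since gcd(608408, 2569619) = 1, back-substitute to write 1 as a combination:
1 = 13 − 4·3
1 = −4·211 + 65·13
1 = 65·857 − 264·211
1 = −264·7067 + 2177·857
1 = 2177·64460 − 19857·7067
1 = −19857·135987 + 41891·64460
1 = 41891·608408 − 187421·135987
1 = −187421·2569619 + 791575·608408
So 608408·791575 ≡ 1 (mod 2569619).

791575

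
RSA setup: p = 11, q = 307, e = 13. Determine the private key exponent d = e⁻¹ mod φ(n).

φ(n) = (p−1)(q−1) = 10·306 = 3060.
Need d with 13·d ≡ 1 (mod 3060). Apply the extended Euclidean algorithm:
3060 = 235·13 + 5
13 = 2·5 + 3
5 = 1·3 + 2
3 = 1·2 + 1
2 = 2·1 + 0
Back-substitute:
1 = 3 − 2
1 = −5 + 2·3
1 = 2·13 − 5·5
1 = −5·3060 + 1177·13
So 13·1177 ≡ 1 (mod 3060), hence d = 1177.

1177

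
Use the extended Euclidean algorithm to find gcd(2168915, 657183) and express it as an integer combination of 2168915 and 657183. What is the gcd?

1

Apply Euclid's algorithm to 2168915 and 657183:
2168915 = 3×657183 + 197366
657183 = 3×197366 + 65085
197366 = 3×65085 + 2111
65085 = 30×2111 + 1755
2111 = 1×1755 + 356
1755 = 4×356 + 331
356 = 1×331 + 25
331 = 13×25 + 6
25 = 4×6 + 1
6 = 6×1 + 0
gcd(2168915, 657183) = 1.
Back-substituting:
1 = 25 − 4·6
1 = −4·331 + 53·25
1 = 53·356 − 57·331
1 = −57·1755 + 281·356
1 = 281·2111 − 338·1755
1 = −338·65085 + 10421·2111
1 = 10421·197366 − 31601·65085
1 = −31601·657183 + 105224·197366
1 = 105224·2168915 − 347273·657183
So 1 = (105224)·2168915 + (-347273)·657183.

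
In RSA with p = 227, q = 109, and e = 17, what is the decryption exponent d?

φ(n) = (p−1)(q−1) = 226·108 = 24408.
Need d with 17·d ≡ 1 (mod 24408). Apply the extended Euclidean algorithm:
24408 = 1435·17 + 13
17 = 1·13 + 4
13 = 3·4 + 1
4 = 4·1 + 0
Back-substitute:
1 = 13 − 3·4
1 = −3·17 + 4·13
1 = 4·24408 − 5743·17
So 17·(-5743) ≡ 1 (mod 24408), hence d ≡ -5743 ≡ 18665 (mod 24408).

18665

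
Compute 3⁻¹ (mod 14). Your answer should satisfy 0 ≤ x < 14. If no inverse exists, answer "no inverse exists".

Run Euclid on (14, 3):
14 = 4×3 + 2
3 = 1×2 + 1
2 = 2×1 + 0
gcd = 1, so the inverse exists. Back-substitute:
1 = 3 − 2
1 = −14 + 5·3
So 3·5 ≡ 1 (mod 14).

5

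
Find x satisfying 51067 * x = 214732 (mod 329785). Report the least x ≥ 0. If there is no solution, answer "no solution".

200851

First find gcd(51067, 329785):
329785 = 6·51067 + 23383
51067 = 2·23383 + 4301
23383 = 5·4301 + 1878
4301 = 2·1878 + 545
1878 = 3·545 + 243
545 = 2·243 + 59
243 = 4·59 + 7
59 = 8·7 + 3
7 = 2·3 + 1
3 = 3·1 + 0
gcd = 1, so a unique solution mod 329785 exists.
Back-substitute for the Bézout coefficients:
1 = 7 − 2·3
1 = −2·59 + 17·7
1 = 17·243 − 70·59
1 = −70·545 + 157·243
1 = 157·1878 − 541·545
1 = −541·4301 + 1239·1878
1 = 1239·23383 − 6736·4301
1 = −6736·51067 + 14711·23383
1 = 14711·329785 − 95002·51067
So 51067·(-95002) ≡ 1 (mod 329785), giving 51067⁻¹ ≡ 234783.
x ≡ 51067⁻¹·214732 ≡ 234783·214732 ≡ 200851 (mod 329785).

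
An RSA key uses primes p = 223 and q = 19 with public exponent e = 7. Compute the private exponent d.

571

φ(n) = (p−1)(q−1) = 222·18 = 3996.
Need d with 7·d ≡ 1 (mod 3996). Apply the extended Euclidean algorithm:
3996 = 570·7 + 6
7 = 1·6 + 1
6 = 6·1 + 0
Back-substitute:
1 = 7 − 6
1 = −3996 + 571·7
So 7·571 ≡ 1 (mod 3996), hence d = 571.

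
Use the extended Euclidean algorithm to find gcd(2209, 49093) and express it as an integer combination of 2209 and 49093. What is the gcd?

1

Apply Euclid's algorithm to 49093 and 2209:
49093 = 22*2209 + 495
2209 = 4*495 + 229
495 = 2*229 + 37
229 = 6*37 + 7
37 = 5*7 + 2
7 = 3*2 + 1
2 = 2*1 + 0
gcd(2209, 49093) = 1.
Working backward:
1 = 7 − 3·2
1 = −3·37 + 16·7
1 = 16·229 − 99·37
1 = −99·495 + 214·229
1 = 214·2209 − 955·495
1 = −955·49093 + 21224·2209
So 1 = (-955)·49093 + (21224)·2209.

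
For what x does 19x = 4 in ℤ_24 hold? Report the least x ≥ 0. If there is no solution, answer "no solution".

First find gcd(19, 24):
24 = 1×19 + 5
19 = 3×5 + 4
5 = 1×4 + 1
4 = 4×1 + 0
gcd = 1, so a unique solution mod 24 exists.
Back-substitute for the Bézout coefficients:
1 = 5 − 4
1 = −19 + 4·5
1 = 4·24 − 5·19
So 19·(-5) ≡ 1 (mod 24), giving 19⁻¹ ≡ 19.
x ≡ 19⁻¹·4 ≡ 19·4 ≡ 4 (mod 24).

4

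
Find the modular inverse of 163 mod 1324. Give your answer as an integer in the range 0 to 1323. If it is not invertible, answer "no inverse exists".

463

gcd(1324, 163) by repeated division:
1324 = 8×163 + 20
163 = 8×20 + 3
20 = 6×3 + 2
3 = 1×2 + 1
2 = 2×1 + 0
The gcd is 1. Working backward:
1 = 3 − 2
1 = −20 + 7·3
1 = 7·163 − 57·20
1 = −57·1324 + 463·163
So 163·463 ≡ 1 (mod 1324).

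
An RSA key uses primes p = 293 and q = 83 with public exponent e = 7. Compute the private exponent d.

φ(n) = (p−1)(q−1) = 292·82 = 23944.
Need d with 7·d ≡ 1 (mod 23944). Apply the extended Euclidean algorithm:
23944 = 3420·7 + 4
7 = 1·4 + 3
4 = 1·3 + 1
3 = 3·1 + 0
Back-substitute:
1 = 4 − 3
1 = −7 + 2·4
1 = 2·23944 − 6841·7
So 7·(-6841) ≡ 1 (mod 23944), hence d ≡ -6841 ≡ 17103 (mod 23944).

17103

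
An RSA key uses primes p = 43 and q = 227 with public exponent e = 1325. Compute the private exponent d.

φ(n) = (p−1)(q−1) = 42·226 = 9492.
Need d with 1325·d ≡ 1 (mod 9492). Apply the extended Euclidean algorithm:
9492 = 7*1325 + 217
1325 = 6*217 + 23
217 = 9*23 + 10
23 = 2*10 + 3
10 = 3*3 + 1
3 = 3*1 + 0
Back-substitute:
1 = 10 − 3·3
1 = −3·23 + 7·10
1 = 7·217 − 66·23
1 = −66·1325 + 403·217
1 = 403·9492 − 2887·1325
So 1325·(-2887) ≡ 1 (mod 9492), hence d ≡ -2887 ≡ 6605 (mod 9492).

6605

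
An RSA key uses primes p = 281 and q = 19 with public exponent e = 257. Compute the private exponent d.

353

φ(n) = (p−1)(q−1) = 280·18 = 5040.
Need d with 257·d ≡ 1 (mod 5040). Apply the extended Euclidean algorithm:
5040 = 19×257 + 157
257 = 1×157 + 100
157 = 1×100 + 57
100 = 1×57 + 43
57 = 1×43 + 14
43 = 3×14 + 1
14 = 14×1 + 0
Back-substitute:
1 = 43 − 3·14
1 = −3·57 + 4·43
1 = 4·100 − 7·57
1 = −7·157 + 11·100
1 = 11·257 − 18·157
1 = −18·5040 + 353·257
So 257·353 ≡ 1 (mod 5040), hence d = 353.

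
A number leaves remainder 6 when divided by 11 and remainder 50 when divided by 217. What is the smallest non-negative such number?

50

Write x = 6 + 11·k. Then 11·k ≡ 50 − 6 ≡ 44 (mod 217).
Need 11⁻¹ mod 217. Extended Euclid on (217, 11):
217 = 19·11 + 8
11 = 1·8 + 3
8 = 2·3 + 2
3 = 1·2 + 1
2 = 2·1 + 0
Back-substitute:
1 = 3 − 2
1 = −8 + 3·3
1 = 3·11 − 4·8
1 = −4·217 + 79·11
11⁻¹ ≡ 79 (mod 217), so k ≡ 79·44 ≡ 4 (mod 217).
x = 6 + 11·4 = 50.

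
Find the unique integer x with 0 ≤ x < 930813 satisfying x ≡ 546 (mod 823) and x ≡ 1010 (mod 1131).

96014

Write x = 546 + 823·k. Then 823·k ≡ 1010 − 546 ≡ 464 (mod 1131).
Need 823⁻¹ mod 1131. Extended Euclid on (1131, 823):
1131 = 1×823 + 308
823 = 2×308 + 207
308 = 1×207 + 101
207 = 2×101 + 5
101 = 20×5 + 1
5 = 5×1 + 0
Back-substitute:
1 = 101 − 20·5
1 = −20·207 + 41·101
1 = 41·308 − 61·207
1 = −61·823 + 163·308
1 = 163·1131 − 224·823
823⁻¹ ≡ 907 (mod 1131), so k ≡ 907·464 ≡ 116 (mod 1131).
x = 546 + 823·116 = 96014.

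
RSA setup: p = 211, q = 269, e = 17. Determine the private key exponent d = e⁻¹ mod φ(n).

φ(n) = (p−1)(q−1) = 210·268 = 56280.
Need d with 17·d ≡ 1 (mod 56280). Apply the extended Euclidean algorithm:
56280 = 3310*17 + 10
17 = 1*10 + 7
10 = 1*7 + 3
7 = 2*3 + 1
3 = 3*1 + 0
Back-substitute:
1 = 7 − 2·3
1 = −2·10 + 3·7
1 = 3·17 − 5·10
1 = −5·56280 + 16553·17
So 17·16553 ≡ 1 (mod 56280), hence d = 16553.

16553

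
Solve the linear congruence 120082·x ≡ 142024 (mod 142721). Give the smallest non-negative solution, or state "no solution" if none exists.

62853

First find gcd(120082, 142721):
142721 = 1·120082 + 22639
120082 = 5·22639 + 6887
22639 = 3·6887 + 1978
6887 = 3·1978 + 953
1978 = 2·953 + 72
953 = 13·72 + 17
72 = 4·17 + 4
17 = 4·4 + 1
4 = 4·1 + 0
gcd = 1, so a unique solution mod 142721 exists.
Back-substitute for the Bézout coefficients:
1 = 17 − 4·4
1 = −4·72 + 17·17
1 = 17·953 − 225·72
1 = −225·1978 + 467·953
1 = 467·6887 − 1626·1978
1 = −1626·22639 + 5345·6887
1 = 5345·120082 − 28351·22639
1 = −28351·142721 + 33696·120082
So 120082·(33696) ≡ 1 (mod 142721), giving 120082⁻¹ ≡ 33696.
x ≡ 120082⁻¹·142024 ≡ 33696·142024 ≡ 62853 (mod 142721).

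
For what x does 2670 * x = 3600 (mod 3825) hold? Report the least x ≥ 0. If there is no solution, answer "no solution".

First find gcd(2670, 3825):
3825 = 1×2670 + 1155
2670 = 2×1155 + 360
1155 = 3×360 + 75
360 = 4×75 + 60
75 = 1×60 + 15
60 = 4×15 + 0
gcd = 15 and 15 | 3600, so solutions exist. Divide through by 15: 178x ≡ 240 (mod 255).
Now find 178⁻¹ mod 255:
255 = 1*178 + 77
178 = 2*77 + 24
77 = 3*24 + 5
24 = 4*5 + 4
5 = 1*4 + 1
4 = 4*1 + 0
Back-substitute:
1 = 5 − 4
1 = −24 + 5·5
1 = 5·77 − 16·24
1 = −16·178 + 37·77
1 = 37·255 − 53·178
So 178·(-53) ≡ 1 (mod 255), i.e. 178⁻¹ ≡ 202.
Then x ≡ 202·240 ≡ 30 (mod 255); the smallest non-negative solution is x = 30.

30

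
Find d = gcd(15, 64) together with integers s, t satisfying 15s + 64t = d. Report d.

1

Apply Euclid's algorithm to 64 and 15:
64 = 4×15 + 4
15 = 3×4 + 3
4 = 1×3 + 1
3 = 3×1 + 0
gcd(15, 64) = 1.
Back-substituting:
1 = 4 − 3
1 = −15 + 4·4
1 = 4·64 − 17·15
So 1 = (4)·64 + (-17)·15.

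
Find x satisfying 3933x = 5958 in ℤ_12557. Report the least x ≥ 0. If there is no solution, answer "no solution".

5145

First find gcd(3933, 12557):
12557 = 3×3933 + 758
3933 = 5×758 + 143
758 = 5×143 + 43
143 = 3×43 + 14
43 = 3×14 + 1
14 = 14×1 + 0
gcd = 1, so a unique solution mod 12557 exists.
Back-substitute for the Bézout coefficients:
1 = 43 − 3·14
1 = −3·143 + 10·43
1 = 10·758 − 53·143
1 = −53·3933 + 275·758
1 = 275·12557 − 878·3933
So 3933·(-878) ≡ 1 (mod 12557), giving 3933⁻¹ ≡ 11679.
x ≡ 3933⁻¹·5958 ≡ 11679·5958 ≡ 5145 (mod 12557).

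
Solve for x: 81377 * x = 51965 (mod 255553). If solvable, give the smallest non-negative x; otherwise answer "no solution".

138547

First find gcd(81377, 255553):
255553 = 3·81377 + 11422
81377 = 7·11422 + 1423
11422 = 8·1423 + 38
1423 = 37·38 + 17
38 = 2·17 + 4
17 = 4·4 + 1
4 = 4·1 + 0
gcd = 1, so a unique solution mod 255553 exists.
Back-substitute for the Bézout coefficients:
1 = 17 − 4·4
1 = −4·38 + 9·17
1 = 9·1423 − 337·38
1 = −337·11422 + 2705·1423
1 = 2705·81377 − 19272·11422
1 = −19272·255553 + 60521·81377
So 81377·(60521) ≡ 1 (mod 255553), giving 81377⁻¹ ≡ 60521.
x ≡ 81377⁻¹·51965 ≡ 60521·51965 ≡ 138547 (mod 255553).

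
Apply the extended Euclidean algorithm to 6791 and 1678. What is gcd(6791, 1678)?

1

Apply Euclid's algorithm to 6791 and 1678:
6791 = 4*1678 + 79
1678 = 21*79 + 19
79 = 4*19 + 3
19 = 6*3 + 1
3 = 3*1 + 0
gcd(6791, 1678) = 1.
Back-substituting:
1 = 19 − 6·3
1 = −6·79 + 25·19
1 = 25·1678 − 531·79
1 = −531·6791 + 2149·1678
So 1 = (-531)·6791 + (2149)·1678.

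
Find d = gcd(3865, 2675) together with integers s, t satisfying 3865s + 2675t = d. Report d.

5

Apply Euclid's algorithm to 3865 and 2675:
3865 = 1*2675 + 1190
2675 = 2*1190 + 295
1190 = 4*295 + 10
295 = 29*10 + 5
10 = 2*5 + 0
gcd(3865, 2675) = 5.
Working backward:
5 = 295 − 29·10
5 = −29·1190 + 117·295
5 = 117·2675 − 263·1190
5 = −263·3865 + 380·2675
So 5 = (-263)·3865 + (380)·2675.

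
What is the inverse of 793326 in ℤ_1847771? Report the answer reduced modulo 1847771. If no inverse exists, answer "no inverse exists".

531774

Run Euclid on (1847771, 793326):
1847771 = 2*793326 + 261119
793326 = 3*261119 + 9969
261119 = 26*9969 + 1925
9969 = 5*1925 + 344
1925 = 5*344 + 205
344 = 1*205 + 139
205 = 1*139 + 66
139 = 2*66 + 7
66 = 9*7 + 3
7 = 2*3 + 1
3 = 3*1 + 0
Since gcd(793326, 1847771) = 1, back-substitute to write 1 as a combination:
1 = 7 − 2·3
1 = −2·66 + 19·7
1 = 19·139 − 40·66
1 = −40·205 + 59·139
1 = 59·344 − 99·205
1 = −99·1925 + 554·344
1 = 554·9969 − 2869·1925
1 = −2869·261119 + 75148·9969
1 = 75148·793326 − 228313·261119
1 = −228313·1847771 + 531774·793326
So 793326·531774 ≡ 1 (mod 1847771).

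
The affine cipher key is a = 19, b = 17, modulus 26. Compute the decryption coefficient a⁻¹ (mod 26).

11

Extended Euclidean algorithm:
26 = 1×19 + 7
19 = 2×7 + 5
7 = 1×5 + 2
5 = 2×2 + 1
2 = 2×1 + 0
gcd = 1, so the inverse exists. Back-substitute:
1 = 5 − 2·2
1 = −2·7 + 3·5
1 = 3·19 − 8·7
1 = −8·26 + 11·19
So 19·11 ≡ 1 (mod 26).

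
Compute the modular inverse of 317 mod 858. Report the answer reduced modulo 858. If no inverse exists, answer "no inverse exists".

Extended Euclidean algorithm:
858 = 2×317 + 224
317 = 1×224 + 93
224 = 2×93 + 38
93 = 2×38 + 17
38 = 2×17 + 4
17 = 4×4 + 1
4 = 4×1 + 0
Since gcd(317, 858) = 1, back-substitute to write 1 as a combination:
1 = 17 − 4·4
1 = −4·38 + 9·17
1 = 9·93 − 22·38
1 = −22·224 + 53·93
1 = 53·317 − 75·224
1 = −75·858 + 203·317
So 317·203 ≡ 1 (mod 858).

203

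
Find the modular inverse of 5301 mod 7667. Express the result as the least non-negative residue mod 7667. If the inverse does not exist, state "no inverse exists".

Apply the Euclidean algorithm to 7667 and 5301:
7667 = 1×5301 + 2366
5301 = 2×2366 + 569
2366 = 4×569 + 90
569 = 6×90 + 29
90 = 3×29 + 3
29 = 9×3 + 2
3 = 1×2 + 1
2 = 2×1 + 0
The gcd is 1. Working backward:
1 = 3 − 2
1 = −29 + 10·3
1 = 10·90 − 31·29
1 = −31·569 + 196·90
1 = 196·2366 − 815·569
1 = −815·5301 + 1826·2366
1 = 1826·7667 − 2641·5301
So 5301·(-2641) ≡ 1 (mod 7667), and -2641 ≡ 5026 (mod 7667).

5026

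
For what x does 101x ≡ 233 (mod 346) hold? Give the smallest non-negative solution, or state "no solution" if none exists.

201

First find gcd(101, 346):
346 = 3·101 + 43
101 = 2·43 + 15
43 = 2·15 + 13
15 = 1·13 + 2
13 = 6·2 + 1
2 = 2·1 + 0
gcd = 1, so a unique solution mod 346 exists.
Back-substitute for the Bézout coefficients:
1 = 13 − 6·2
1 = −6·15 + 7·13
1 = 7·43 − 20·15
1 = −20·101 + 47·43
1 = 47·346 − 161·101
So 101·(-161) ≡ 1 (mod 346), giving 101⁻¹ ≡ 185.
x ≡ 101⁻¹·233 ≡ 185·233 ≡ 201 (mod 346).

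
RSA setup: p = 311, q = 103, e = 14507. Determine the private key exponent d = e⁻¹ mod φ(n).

11903

φ(n) = (p−1)(q−1) = 310·102 = 31620.
Need d with 14507·d ≡ 1 (mod 31620). Apply the extended Euclidean algorithm:
31620 = 2*14507 + 2606
14507 = 5*2606 + 1477
2606 = 1*1477 + 1129
1477 = 1*1129 + 348
1129 = 3*348 + 85
348 = 4*85 + 8
85 = 10*8 + 5
8 = 1*5 + 3
5 = 1*3 + 2
3 = 1*2 + 1
2 = 2*1 + 0
Back-substitute:
1 = 3 − 2
1 = −5 + 2·3
1 = 2·8 − 3·5
1 = −3·85 + 32·8
1 = 32·348 − 131·85
1 = −131·1129 + 425·348
1 = 425·1477 − 556·1129
1 = −556·2606 + 981·1477
1 = 981·14507 − 5461·2606
1 = −5461·31620 + 11903·14507
So 14507·11903 ≡ 1 (mod 31620), hence d = 11903.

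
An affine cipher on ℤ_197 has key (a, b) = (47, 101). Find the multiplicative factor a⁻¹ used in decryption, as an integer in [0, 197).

109

gcd(197, 47) by repeated division:
197 = 4·47 + 9
47 = 5·9 + 2
9 = 4·2 + 1
2 = 2·1 + 0
Since gcd(47, 197) = 1, back-substitute to write 1 as a combination:
1 = 9 − 4·2
1 = −4·47 + 21·9
1 = 21·197 − 88·47
Thus 47·(-88) ≡ 1 (mod 197); reducing, -88 mod 197 = 109.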